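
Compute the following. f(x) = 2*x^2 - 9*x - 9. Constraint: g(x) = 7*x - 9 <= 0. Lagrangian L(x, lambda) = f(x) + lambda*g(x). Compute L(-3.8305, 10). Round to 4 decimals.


Step 1: Evaluate f(x).
f(-3.8305) = 2*(-3.8305)^2 - 9*(-3.8305) - 9 = 54.82
Step 2: Evaluate g(x).
g(-3.8305) = 7*-3.8305 - 9 = -35.8135
Step 3: Compute Lagrangian.
L = 54.82 + 10*-35.8135 = -303.315


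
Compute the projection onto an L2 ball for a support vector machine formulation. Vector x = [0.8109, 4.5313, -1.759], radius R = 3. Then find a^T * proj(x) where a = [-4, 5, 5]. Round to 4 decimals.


Step 1: Compute ||x|| (intermediates to 6 decimals).
||x|| = sqrt(0.8109^2 + 4.5313^2 + (-1.759)^2) = 4.927912
Step 2: Project.
Since ||x|| > R, scale = R/||x|| = 3/4.927912 = 0.608777, proj(x) = scale * x
proj(x) = [0.493657, 2.758551, -1.070839]
Step 3: Dot product.
a^T * proj(x) = -4*0.493657 + 5*2.758551 + 5*(-1.070839) = 6.4639


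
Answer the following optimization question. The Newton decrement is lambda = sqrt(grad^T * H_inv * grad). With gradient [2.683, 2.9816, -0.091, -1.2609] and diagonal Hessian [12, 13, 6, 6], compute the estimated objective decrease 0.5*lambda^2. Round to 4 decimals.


Step 1: H is diagonal, so H^(-1) * g = [0.2236, 0.2294, -0.0152, -0.2102].
Step 2: g^T H^(-1) g = sum_i g_i^2 / H_ii
  = (2.683)^2/12 + (2.9816)^2/13 + (-0.091)^2/6 + (-1.2609)^2/6
  = 0.5999 + 0.6838 + 0.0014 + 0.265 = 1.5501
Step 3: Objective decrease = 0.5 * g^T H^(-1) g = 0.775


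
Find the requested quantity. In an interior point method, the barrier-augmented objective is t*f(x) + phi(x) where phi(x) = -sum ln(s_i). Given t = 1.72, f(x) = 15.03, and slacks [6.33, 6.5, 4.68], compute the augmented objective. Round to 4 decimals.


Step 1: Compute log-barrier.
ln values: [1.8453, 1.8718, 1.5433]
phi = -(1.8453 + 1.8718 + 1.5433) = -5.2604
Step 2: Compute augmented objective.
t*f(x) = 1.72*15.03 = 25.8516
Total = 25.8516 - 5.2604 = 20.5912


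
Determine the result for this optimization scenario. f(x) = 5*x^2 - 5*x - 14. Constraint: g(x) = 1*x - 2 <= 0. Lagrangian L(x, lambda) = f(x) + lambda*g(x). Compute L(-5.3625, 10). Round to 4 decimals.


Step 1: Evaluate f(x).
f(-5.3625) = 5*(-5.3625)^2 - 5*(-5.3625) - 14 = 156.5945
Step 2: Evaluate g(x).
g(-5.3625) = 1*-5.3625 - 2 = -7.3625
Step 3: Compute Lagrangian.
L = 156.5945 + 10*-7.3625 = 82.9695


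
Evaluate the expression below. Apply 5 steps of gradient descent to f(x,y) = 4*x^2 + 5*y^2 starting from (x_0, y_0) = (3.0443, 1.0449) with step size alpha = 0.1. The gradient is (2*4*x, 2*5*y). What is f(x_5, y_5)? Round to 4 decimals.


Gradient descent on f(x,y) = 4*x^2 + 5*y^2.
Starting point: (3.0443, 1.0449), alpha = 0.1
Step 1: grad_x = 2*4*3.0443 = 24.3544, grad_y = 2*5*1.0449 = 10.449
  x_1 = 3.0443 - 0.1*24.3544 = 0.6089
  y_1 = 1.0449 - 0.1*10.449 = 0.0
Step 2: grad_x = 2*4*0.6089 = 4.8709, grad_y = 2*5*0.0 = 0.0
  x_2 = 0.6089 - 0.1*4.8709 = 0.1218
  y_2 = 0.0 - 0.1*0.0 = 0.0
Step 3: grad_x = 2*4*0.1218 = 0.9742, grad_y = 2*5*0.0 = 0.0
  x_3 = 0.1218 - 0.1*0.9742 = 0.0244
  y_3 = 0.0 - 0.1*0.0 = 0.0
Step 4: grad_x = 2*4*0.0244 = 0.1948, grad_y = 2*5*0.0 = 0.0
  x_4 = 0.0244 - 0.1*0.1948 = 0.0049
  y_4 = 0.0 - 0.1*0.0 = 0.0
Step 5: grad_x = 2*4*0.0049 = 0.039, grad_y = 2*5*0.0 = 0.0
  x_5 = 0.0049 - 0.1*0.039 = 0.001
  y_5 = 0.0 - 0.1*0.0 = 0.0
f(0.001, 0.0) = 4*0.001^2 + 5*0.0^2 = 0.0


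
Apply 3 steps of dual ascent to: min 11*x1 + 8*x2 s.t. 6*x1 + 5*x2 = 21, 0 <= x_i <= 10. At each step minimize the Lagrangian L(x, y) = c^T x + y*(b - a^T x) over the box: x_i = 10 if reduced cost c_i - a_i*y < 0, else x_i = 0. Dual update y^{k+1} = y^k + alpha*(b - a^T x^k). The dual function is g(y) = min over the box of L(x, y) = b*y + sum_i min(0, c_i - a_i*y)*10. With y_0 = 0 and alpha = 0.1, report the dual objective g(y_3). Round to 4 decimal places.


Dual ascent for LP: min 11*x1 + 8*x2, 6*x1 + 5*x2 = 21, 0 <= x_i <= 10
Step 1: y^k = 0.0, reduced costs: (11.0, 8.0)
  x^k = (0.0, 0.0), subgradient = b - a^T x = 21.0
  y^{k+1} = 0.0 + 0.1*21.0 = 2.1
Step 2: y^k = 2.1, reduced costs: (-1.6, -2.5)
  x^k = (10.0, 10.0), subgradient = b - a^T x = -89.0
  y^{k+1} = 2.1 + 0.1*-89.0 = -6.8
Step 3: y^k = -6.8, reduced costs: (51.8, 42.0)
  x^k = (0.0, 0.0), subgradient = b - a^T x = 21.0
  y^{k+1} = -6.8 + 0.1*21.0 = -4.7
Dual objective at y_3 = -4.7: reduced costs (39.2, 31.5), box minimizer x = (0.0, 0.0)
g(y_3) = b*y + (c1 - a1*y)*x1 + (c2 - a2*y)*x2 = 21*(-4.7) + 39.2*0.0 + 31.5*0.0 = -98.7 + 0.0 + 0.0 = -98.7


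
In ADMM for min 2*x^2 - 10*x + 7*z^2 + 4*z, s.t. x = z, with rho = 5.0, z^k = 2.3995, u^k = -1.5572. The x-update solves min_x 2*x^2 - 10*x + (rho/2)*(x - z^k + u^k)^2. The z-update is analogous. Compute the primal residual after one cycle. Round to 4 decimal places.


ADMM iteration with rho = 5.0, z^k = 2.3995, u^k = -1.5572
Step 1: x-update.
Minimize 2*x^2 - 10*x + (5.0/2)*(x - 2.3995 - 1.5572)^2
FOC: (2*2 + 5.0)*x = 10 + 5.0*(2.3995 + 1.5572)
x^{k+1} = 3.3093
Step 2: z-update.
Minimize 7*z^2 + 4*z + (5.0/2)*(3.3093 - z - 1.5572)^2
FOC: (2*7 + 5.0)*z = -4 + 5.0*(3.3093 - 1.5572)
z^{k+1} = 0.2505
Step 3: u-update.
u^{k+1} = -1.5572 + 3.3093 - 0.2505 = 1.5015
Step 4: Primal residual = |3.3093 - 0.2505| = 3.0587


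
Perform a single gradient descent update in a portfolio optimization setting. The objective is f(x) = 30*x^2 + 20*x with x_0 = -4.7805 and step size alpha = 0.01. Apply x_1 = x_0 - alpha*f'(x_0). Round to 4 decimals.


We compute the gradient at x_0 and apply the update.
f'(x) = 60*x + 20
f'(-4.7805) = 60*-4.7805 + 20 = -266.83
x_1 = -4.7805 - 0.01*-266.83 = -2.1122


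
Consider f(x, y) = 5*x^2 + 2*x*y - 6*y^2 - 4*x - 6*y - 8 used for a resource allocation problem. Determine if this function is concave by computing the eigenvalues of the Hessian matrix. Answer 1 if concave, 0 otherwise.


The Hessian of f(x,y) = 5*x^2 + 2*x*y - 6*y^2 - 4*x - 6*y - 8 is:
H = [[10, 2], [2, -12]]
Trace = 10 - 12 = -2
Determinant = 10*-12 - (2)^2 = -124
Discriminant = (-2)^2 - 4*-124 = 500.0
Eigenvalues: lambda_1 = -12.1803, lambda_2 = 10.1803
The function is not concave.

0


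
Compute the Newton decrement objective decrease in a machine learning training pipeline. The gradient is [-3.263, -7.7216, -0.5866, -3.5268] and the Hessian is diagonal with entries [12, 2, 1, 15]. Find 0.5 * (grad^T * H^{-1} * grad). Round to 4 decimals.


Step 1: H is diagonal, so H^(-1) * g = [-0.2719, -3.8608, -0.5866, -0.2351].
Step 2: g^T H^(-1) g = sum_i g_i^2 / H_ii
  = (-3.263)^2/12 + (-7.7216)^2/2 + (-0.5866)^2/1 + (-3.5268)^2/15
  = 0.8873 + 29.8116 + 0.3441 + 0.8292 = 31.8721
Step 3: Objective decrease = 0.5 * g^T H^(-1) g = 15.9361


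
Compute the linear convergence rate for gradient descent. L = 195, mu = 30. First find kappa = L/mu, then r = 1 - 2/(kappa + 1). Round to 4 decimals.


Step 1: Compute the condition number.
kappa = L/mu = 195/30 = 6.5
Step 2: Compute the convergence rate.
r = 1 - 2/(kappa + 1) = 1 - 2*mu/(L + mu) = (L - mu)/(L + mu) = 165/225 = 0.7333


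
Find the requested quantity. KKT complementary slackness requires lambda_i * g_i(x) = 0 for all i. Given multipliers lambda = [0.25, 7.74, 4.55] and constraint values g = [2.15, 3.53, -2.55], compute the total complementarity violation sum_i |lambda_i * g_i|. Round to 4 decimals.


KKT complementary slackness check:
lambda_1 * g_1 = 0.25 * 2.15 = 0.5375
lambda_2 * g_2 = 7.74 * 3.53 = 27.3222
lambda_3 * g_3 = 4.55 * -2.55 = -11.6025
Total violation = 0.5375 + 27.3222 + 11.6025 = 39.4622


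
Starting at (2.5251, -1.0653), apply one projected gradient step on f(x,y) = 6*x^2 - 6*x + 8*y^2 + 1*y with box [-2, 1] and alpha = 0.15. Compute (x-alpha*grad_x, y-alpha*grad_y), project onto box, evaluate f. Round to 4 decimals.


Step 1: Compute gradient at (2.5251, -1.0653).
grad_x = 2*6*2.5251 - 6 = 24.3012
grad_y = 2*8*-1.0653 + 1 = -16.0448
Step 2: Gradient step.
x_raw = 2.5251 - 0.15*24.3012 = -1.1201
y_raw = -1.0653 - 0.15*-16.0448 = 1.3414
Step 3: Project onto [-2, 1].
x_proj = clip(-1.1201) = -1.1201
y_proj = clip(1.3414) = 1.0
Step 4: Evaluate f.
f(-1.1201, 1.0) = 23.248


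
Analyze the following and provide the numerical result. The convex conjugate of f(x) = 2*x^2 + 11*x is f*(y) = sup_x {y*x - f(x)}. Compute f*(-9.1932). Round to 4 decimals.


f*(y) = sup_x {y*x - a*x^2 - b*x} = sup_x {(y-b)*x - a*x^2}
FOC: (y - b) - 2a*x = 0 => x* = (y - b)/(2a)
x* = (-9.1932 - 11)/(2*2) = -5.0483
f*(-9.1932) = (y-b)^2/(4a) = (-9.1932 - 11)^2/(4*2)
= 407.7653/8 = 50.9707


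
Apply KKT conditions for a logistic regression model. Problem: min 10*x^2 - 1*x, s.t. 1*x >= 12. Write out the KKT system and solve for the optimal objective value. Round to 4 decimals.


Step 1: Try lambda = 0 (constraint inactive).
x_unc = 1/(2*10) = 0.05
Check: 1*0.05 = 0.05 < 12 -- violated!
Step 2: Constraint must be active: 1*x = 12
x* = 12/1 = 12.0
lambda = (2*10*12.0 - 1)/1 = 239.0
Step 3: Compute optimal value.
f(x*) = 10*12.0^2 - 1*12.0 = 1428.0


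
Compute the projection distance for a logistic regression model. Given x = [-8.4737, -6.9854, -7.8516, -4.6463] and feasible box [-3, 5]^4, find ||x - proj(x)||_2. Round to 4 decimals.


Project each component onto [-3, 5].
clip(-8.4737) = -3.0, clip(-6.9854) = -3.0, clip(-7.8516) = -3.0, clip(-4.6463) = -3.0
Projection = [-3.0, -3.0, -3.0, -3.0]
Squared diffs: [29.9614, 15.8834, 23.538, 2.7103]
Distance = sqrt(72.0931) = 8.4908


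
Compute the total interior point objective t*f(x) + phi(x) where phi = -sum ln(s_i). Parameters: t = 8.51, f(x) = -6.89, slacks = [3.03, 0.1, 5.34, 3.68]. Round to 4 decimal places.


Step 1: Compute log-barrier.
ln values: [1.1086, -2.3026, 1.6752, 1.3029]
phi = -(1.1086 - 2.3026 + 1.6752 + 1.3029) = -1.7841
Step 2: Compute augmented objective.
t*f(x) = 8.51*-6.89 = -58.6339
Total = -58.6339 - 1.7841 = -60.418


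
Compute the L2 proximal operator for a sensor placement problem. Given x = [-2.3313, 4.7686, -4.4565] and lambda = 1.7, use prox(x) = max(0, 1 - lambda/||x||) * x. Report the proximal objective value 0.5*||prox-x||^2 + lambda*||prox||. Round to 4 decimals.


Step 1: Compute ||x||.
||x|| = 6.9307
Step 2: Compute scaling factor.
scale = max(0, 1 - 1.7/6.9307) = 0.7547
Step 3: prox(x) = [-1.7595, 3.5989, -3.3634]
||prox(x)|| = 5.2307
Step 4: Proximal objective.
0.5*||prox-x||^2 = 1.445
lambda*||prox|| = 8.8922
Total = 10.3372


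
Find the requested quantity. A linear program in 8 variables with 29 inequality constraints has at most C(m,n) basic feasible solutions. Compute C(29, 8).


Each vertex corresponds to some choice of n active constraints out of m, so the number of vertices is at most C(m, n) = m! / (n!(m-n)!).
m = 29, n = 8
Numerator: 29 * 28 * 27 * 26 * 25 * 24 * 23 * 22
Denominator: 8! = 40320
C(29, 8) = 4292145


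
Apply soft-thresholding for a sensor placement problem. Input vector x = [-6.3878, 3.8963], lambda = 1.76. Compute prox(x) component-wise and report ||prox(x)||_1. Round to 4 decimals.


Soft-thresholding with lambda = 1.76:
prox(-6.3878) = sign(-6.3878)*max(|-6.3878| - 1.76, 0) = -4.6278
prox(3.8963) = sign(3.8963)*max(|3.8963| - 1.76, 0) = 2.1363
prox(x) = [-4.6278, 2.1363]
||prox(x)||_1 = 4.6278 + 2.1363 = 6.7641


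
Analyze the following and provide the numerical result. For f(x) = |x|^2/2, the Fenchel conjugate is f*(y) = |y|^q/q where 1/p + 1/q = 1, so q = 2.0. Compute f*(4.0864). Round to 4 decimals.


The conjugate exponent q satisfies 1/p + 1/q = 1.
p = 2, so q = 2/(2 - 1) = 2.0
|y|^q = 4.0864^2.0 = 16.6987
f*(4.0864) = 16.6987 / 2.0 = 8.3493


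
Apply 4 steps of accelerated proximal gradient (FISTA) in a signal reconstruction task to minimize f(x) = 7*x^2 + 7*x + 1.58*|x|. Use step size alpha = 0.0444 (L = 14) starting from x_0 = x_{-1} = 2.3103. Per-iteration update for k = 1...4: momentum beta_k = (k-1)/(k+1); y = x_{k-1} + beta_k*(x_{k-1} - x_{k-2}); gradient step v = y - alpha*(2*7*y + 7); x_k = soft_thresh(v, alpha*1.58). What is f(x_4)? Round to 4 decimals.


FISTA on f(x) = 7*x^2 + 7*x + 1.58*|x|
L = 14, alpha = 0.0444
Iteration 1: beta = 0.0, y = 2.3103 + 0.0*(2.3103 - 2.3103) = 2.3103
  grad(y) = 39.3442, v = y - alpha*grad = 0.5634
  prox(v) = soft_thresh(0.5634, 0.0702) = 0.4933
Iteration 2: beta = 0.3333, y = 0.4933 + 0.3333*(0.4933 - 2.3103) = -0.1124
  grad(y) = 5.4262, v = y - alpha*grad = -0.3533
  prox(v) = soft_thresh(-0.3533, 0.0702) = -0.2832
Iteration 3: beta = 0.5, y = -0.2832 + 0.5*(-0.2832 - 0.4933) = -0.6714
  grad(y) = -2.3997, v = y - alpha*grad = -0.5649
  prox(v) = soft_thresh(-0.5649, 0.0702) = -0.4947
Iteration 4: beta = 0.6, y = -0.4947 + 0.6*(-0.4947 + 0.2832) = -0.6216
  grad(y) = -1.7027, v = y - alpha*grad = -0.546
  prox(v) = soft_thresh(-0.546, 0.0702) = -0.4759
f(x_4) = 7*(-0.4759)^2 + 7*(-0.4759) + 1.58*|-0.4759| = -0.994


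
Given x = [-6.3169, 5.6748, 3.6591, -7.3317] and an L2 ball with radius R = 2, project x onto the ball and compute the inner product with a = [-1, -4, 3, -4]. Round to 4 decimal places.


Step 1: Compute ||x|| (intermediates to 6 decimals).
||x|| = sqrt((-6.3169)^2 + 5.6748^2 + 3.6591^2 + (-7.3317)^2) = 11.800399
Step 2: Project.
Since ||x|| > R, scale = R/||x|| = 2/11.800399 = 0.169486, proj(x) = scale * x
proj(x) = [-1.070626, 0.961799, 0.620166, -1.242621]
Step 3: Dot product.
a^T * proj(x) = -1*(-1.070626) - 4*0.961799 + 3*0.620166 - 4*(-1.242621) = 4.0544


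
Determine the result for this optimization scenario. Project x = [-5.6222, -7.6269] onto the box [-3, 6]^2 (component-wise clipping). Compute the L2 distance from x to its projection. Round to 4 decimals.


Project each component onto [-3, 6].
clip(-5.6222) = -3.0, clip(-7.6269) = -3.0
Projection = [-3.0, -3.0]
Squared diffs: [6.8759, 21.4082]
Distance = sqrt(28.2841) = 5.3183


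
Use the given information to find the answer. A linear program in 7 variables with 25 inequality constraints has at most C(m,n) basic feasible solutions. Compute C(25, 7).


Each vertex corresponds to some choice of n active constraints out of m, so the number of vertices is at most C(m, n) = m! / (n!(m-n)!).
m = 25, n = 7
Numerator: 25 * 24 * 23 * 22 * 21 * 20 * 19
Denominator: 7! = 5040
C(25, 7) = 480700


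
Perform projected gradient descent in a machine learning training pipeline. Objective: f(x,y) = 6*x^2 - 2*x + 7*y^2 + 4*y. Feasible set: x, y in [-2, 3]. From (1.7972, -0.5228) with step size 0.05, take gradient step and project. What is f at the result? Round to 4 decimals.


Step 1: Compute gradient at (1.7972, -0.5228).
grad_x = 2*6*1.7972 - 2 = 19.5664
grad_y = 2*7*-0.5228 + 4 = -3.3192
Step 2: Gradient step.
x_raw = 1.7972 - 0.05*19.5664 = 0.8189
y_raw = -0.5228 - 0.05*-3.3192 = -0.3568
Step 3: Project onto [-2, 3].
x_proj = clip(0.8189) = 0.8189
y_proj = clip(-0.3568) = -0.3568
Step 4: Evaluate f.
f(0.8189, -0.3568) = 1.8496


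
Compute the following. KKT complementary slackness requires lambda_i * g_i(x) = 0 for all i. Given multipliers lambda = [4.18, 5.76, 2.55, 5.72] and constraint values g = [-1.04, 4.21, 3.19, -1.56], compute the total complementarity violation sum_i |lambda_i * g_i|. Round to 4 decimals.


KKT complementary slackness check:
lambda_1 * g_1 = 4.18 * -1.04 = -4.3472
lambda_2 * g_2 = 5.76 * 4.21 = 24.2496
lambda_3 * g_3 = 2.55 * 3.19 = 8.1345
lambda_4 * g_4 = 5.72 * -1.56 = -8.9232
Total violation = 4.3472 + 24.2496 + 8.1345 + 8.9232 = 45.6545


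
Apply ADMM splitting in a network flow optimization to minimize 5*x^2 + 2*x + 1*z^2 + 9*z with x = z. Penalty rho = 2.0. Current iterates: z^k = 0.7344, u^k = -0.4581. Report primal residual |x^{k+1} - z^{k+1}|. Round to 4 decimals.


ADMM iteration with rho = 2.0, z^k = 0.7344, u^k = -0.4581
Step 1: x-update.
Minimize 5*x^2 + 2*x + (2.0/2)*(x - 0.7344 - 0.4581)^2
FOC: (2*5 + 2.0)*x = -2 + 2.0*(0.7344 + 0.4581)
x^{k+1} = 0.0321
Step 2: z-update.
Minimize 1*z^2 + 9*z + (2.0/2)*(0.0321 - z - 0.4581)^2
FOC: (2*1 + 2.0)*z = -9 + 2.0*(0.0321 - 0.4581)
z^{k+1} = -2.463
Step 3: u-update.
u^{k+1} = -0.4581 + 0.0321 + 2.463 = 2.037
Step 4: Primal residual = |0.0321 + 2.463| = 2.4951


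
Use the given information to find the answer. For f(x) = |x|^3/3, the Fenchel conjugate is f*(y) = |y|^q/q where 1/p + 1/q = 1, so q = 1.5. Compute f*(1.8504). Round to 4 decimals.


The conjugate exponent q satisfies 1/p + 1/q = 1.
p = 3, so q = 3/(3 - 1) = 1.5
|y|^q = 1.8504^1.5 = 2.5171
f*(1.8504) = 2.5171 / 1.5 = 1.6781


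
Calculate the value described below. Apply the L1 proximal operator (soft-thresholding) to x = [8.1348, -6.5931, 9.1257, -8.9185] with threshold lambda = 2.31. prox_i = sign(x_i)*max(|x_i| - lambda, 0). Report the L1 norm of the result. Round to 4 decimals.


Soft-thresholding with lambda = 2.31:
prox(8.1348) = sign(8.1348)*max(|8.1348| - 2.31, 0) = 5.8248
prox(-6.5931) = sign(-6.5931)*max(|-6.5931| - 2.31, 0) = -4.2831
prox(9.1257) = sign(9.1257)*max(|9.1257| - 2.31, 0) = 6.8157
prox(-8.9185) = sign(-8.9185)*max(|-8.9185| - 2.31, 0) = -6.6085
prox(x) = [5.8248, -4.2831, 6.8157, -6.6085]
||prox(x)||_1 = 5.8248 + 4.2831 + 6.8157 + 6.6085 = 23.5321


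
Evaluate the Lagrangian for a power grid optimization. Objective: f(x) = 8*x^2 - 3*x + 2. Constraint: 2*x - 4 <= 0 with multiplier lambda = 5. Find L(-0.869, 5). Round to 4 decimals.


Step 1: Evaluate f(x).
f(-0.869) = 8*(-0.869)^2 - 3*(-0.869) + 2 = 10.6483
Step 2: Evaluate g(x).
g(-0.869) = 2*-0.869 - 4 = -5.738
Step 3: Compute Lagrangian.
L = 10.6483 + 5*-5.738 = -18.0417


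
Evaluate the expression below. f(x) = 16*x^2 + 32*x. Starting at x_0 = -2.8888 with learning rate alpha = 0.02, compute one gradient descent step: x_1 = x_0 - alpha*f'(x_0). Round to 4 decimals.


We compute the gradient at x_0 and apply the update.
f'(x) = 32*x + 32
f'(-2.8888) = 32*-2.8888 + 32 = -60.4416
x_1 = -2.8888 - 0.02*-60.4416 = -1.68


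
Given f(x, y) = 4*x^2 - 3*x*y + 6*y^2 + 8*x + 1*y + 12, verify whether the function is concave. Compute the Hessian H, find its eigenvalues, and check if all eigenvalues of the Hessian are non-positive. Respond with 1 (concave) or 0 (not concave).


The Hessian of f(x,y) = 4*x^2 - 3*x*y + 6*y^2 + 8*x + 1*y + 12 is:
H = [[8, -3], [-3, 12]]
Trace = 8 + 12 = 20
Determinant = 8*12 - (-3)^2 = 87
Discriminant = (20)^2 - 4*87 = 52.0
Eigenvalues: lambda_1 = 6.3944, lambda_2 = 13.6056
The function is not concave.

0


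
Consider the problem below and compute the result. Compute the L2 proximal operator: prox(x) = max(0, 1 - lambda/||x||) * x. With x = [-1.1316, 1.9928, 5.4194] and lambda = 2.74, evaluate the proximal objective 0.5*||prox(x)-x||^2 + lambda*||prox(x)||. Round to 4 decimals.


Step 1: Compute ||x||.
||x|| = 5.884
Step 2: Compute scaling factor.
scale = max(0, 1 - 2.74/5.884) = 0.5343
Step 3: prox(x) = [-0.6046, 1.0648, 2.8958]
||prox(x)|| = 3.144
Step 4: Proximal objective.
0.5*||prox-x||^2 = 3.7538
lambda*||prox|| = 8.6146
Total = 12.3684


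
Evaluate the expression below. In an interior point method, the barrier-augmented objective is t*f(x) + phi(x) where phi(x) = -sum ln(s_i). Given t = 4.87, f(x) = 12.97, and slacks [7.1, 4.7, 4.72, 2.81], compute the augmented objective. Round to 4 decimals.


Step 1: Compute log-barrier.
ln values: [1.9601, 1.5476, 1.5518, 1.0332]
phi = -(1.9601 + 1.5476 + 1.5518 + 1.0332) = -6.0927
Step 2: Compute augmented objective.
t*f(x) = 4.87*12.97 = 63.1639
Total = 63.1639 - 6.0927 = 57.0712


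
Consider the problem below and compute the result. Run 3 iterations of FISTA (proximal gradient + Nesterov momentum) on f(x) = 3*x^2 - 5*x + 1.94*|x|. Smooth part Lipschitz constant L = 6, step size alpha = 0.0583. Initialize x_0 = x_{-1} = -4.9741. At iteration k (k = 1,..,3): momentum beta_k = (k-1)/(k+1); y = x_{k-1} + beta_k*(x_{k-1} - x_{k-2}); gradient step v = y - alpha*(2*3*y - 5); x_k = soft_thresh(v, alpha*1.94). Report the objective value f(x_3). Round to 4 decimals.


FISTA on f(x) = 3*x^2 - 5*x + 1.94*|x|
L = 6, alpha = 0.0583
Iteration 1: beta = 0.0, y = -4.9741 + 0.0*(-4.9741 + 4.9741) = -4.9741
  grad(y) = -34.8446, v = y - alpha*grad = -2.9427
  prox(v) = soft_thresh(-2.9427, 0.1131) = -2.8296
Iteration 2: beta = 0.3333, y = -2.8296 + 0.3333*(-2.8296 + 4.9741) = -2.1147
  grad(y) = -17.6883, v = y - alpha*grad = -1.0835
  prox(v) = soft_thresh(-1.0835, 0.1131) = -0.9704
Iteration 3: beta = 0.5, y = -0.9704 + 0.5*(-0.9704 + 2.8296) = -0.0408
  grad(y) = -5.2448, v = y - alpha*grad = 0.265
  prox(v) = soft_thresh(0.265, 0.1131) = 0.1519
f(x_3) = 3*0.1519^2 - 5*0.1519 + 1.94*|0.1519| = -0.3955


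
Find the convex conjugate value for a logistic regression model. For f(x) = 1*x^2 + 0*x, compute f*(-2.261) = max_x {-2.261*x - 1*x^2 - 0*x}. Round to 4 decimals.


f*(y) = sup_x {y*x - a*x^2 - b*x} = sup_x {(y-b)*x - a*x^2}
FOC: (y - b) - 2a*x = 0 => x* = (y - b)/(2a)
x* = (-2.261 - 0)/(2*1) = -1.1305
f*(-2.261) = (y-b)^2/(4a) = (-2.261 - 0)^2/(4*1)
= 5.1121/4 = 1.278


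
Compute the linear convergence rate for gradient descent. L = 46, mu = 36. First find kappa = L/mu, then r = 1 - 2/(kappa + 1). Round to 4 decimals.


Step 1: Compute the condition number.
kappa = L/mu = 46/36 = 1.2778
Step 2: Compute the convergence rate.
r = 1 - 2/(kappa + 1) = 1 - 2*mu/(L + mu) = (L - mu)/(L + mu) = 10/82 = 0.122


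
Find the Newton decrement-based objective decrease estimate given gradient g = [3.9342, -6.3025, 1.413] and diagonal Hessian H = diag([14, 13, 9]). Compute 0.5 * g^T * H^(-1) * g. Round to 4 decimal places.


Step 1: H is diagonal, so H^(-1) * g = [0.281, -0.4848, 0.157].
Step 2: g^T H^(-1) g = sum_i g_i^2 / H_ii
  = (3.9342)^2/14 + (-6.3025)^2/13 + (1.413)^2/9
  = 1.1056 + 3.0555 + 0.2218 = 4.3829
Step 3: Objective decrease = 0.5 * g^T H^(-1) g = 2.1915


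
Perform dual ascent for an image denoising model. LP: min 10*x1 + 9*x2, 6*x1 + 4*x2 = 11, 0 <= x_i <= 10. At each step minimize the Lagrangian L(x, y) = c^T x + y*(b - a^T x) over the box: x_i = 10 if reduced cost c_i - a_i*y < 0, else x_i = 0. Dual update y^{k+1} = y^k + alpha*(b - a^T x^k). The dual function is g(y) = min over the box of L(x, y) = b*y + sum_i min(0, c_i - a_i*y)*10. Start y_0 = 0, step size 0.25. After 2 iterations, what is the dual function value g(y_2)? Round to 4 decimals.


Dual ascent for LP: min 10*x1 + 9*x2, 6*x1 + 4*x2 = 11, 0 <= x_i <= 10
Step 1: y^k = 0.0, reduced costs: (10.0, 9.0)
  x^k = (0.0, 0.0), subgradient = b - a^T x = 11.0
  y^{k+1} = 0.0 + 0.25*11.0 = 2.75
Step 2: y^k = 2.75, reduced costs: (-6.5, -2.0)
  x^k = (10.0, 10.0), subgradient = b - a^T x = -89.0
  y^{k+1} = 2.75 + 0.25*-89.0 = -19.5
Dual objective at y_2 = -19.5: reduced costs (127.0, 87.0), box minimizer x = (0.0, 0.0)
g(y_2) = b*y + (c1 - a1*y)*x1 + (c2 - a2*y)*x2 = 11*(-19.5) + 127.0*0.0 + 87.0*0.0 = -214.5 + 0.0 + 0.0 = -214.5


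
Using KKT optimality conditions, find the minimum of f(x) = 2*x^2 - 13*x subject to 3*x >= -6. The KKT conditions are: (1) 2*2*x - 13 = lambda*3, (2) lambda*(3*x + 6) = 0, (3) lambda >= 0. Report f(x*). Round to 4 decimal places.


Step 1: Try lambda = 0 (constraint inactive).
Stationarity: 2*2*x - 13 = 0
x* = 13/(2*2) = 3.25
Check constraint: 3*3.25 = 9.75 >= -6 -- satisfied.
Step 2: Compute optimal value.
f(x*) = 2*3.25^2 - 13*3.25 = -21.125


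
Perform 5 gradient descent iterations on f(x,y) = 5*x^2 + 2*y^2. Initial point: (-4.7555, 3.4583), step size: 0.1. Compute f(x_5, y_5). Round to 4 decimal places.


Gradient descent on f(x,y) = 5*x^2 + 2*y^2.
Starting point: (-4.7555, 3.4583), alpha = 0.1
Step 1: grad_x = 2*5*-4.7555 = -47.555, grad_y = 2*2*3.4583 = 13.8332
  x_1 = -4.7555 - 0.1*-47.555 = 0.0
  y_1 = 3.4583 - 0.1*13.8332 = 2.075
Step 2: grad_x = 2*5*0.0 = 0.0, grad_y = 2*2*2.075 = 8.2999
  x_2 = 0.0 - 0.1*0.0 = 0.0
  y_2 = 2.075 - 0.1*8.2999 = 1.245
Step 3: grad_x = 2*5*0.0 = 0.0, grad_y = 2*2*1.245 = 4.98
  x_3 = 0.0 - 0.1*0.0 = 0.0
  y_3 = 1.245 - 0.1*4.98 = 0.747
Step 4: grad_x = 2*5*0.0 = 0.0, grad_y = 2*2*0.747 = 2.988
  x_4 = 0.0 - 0.1*0.0 = 0.0
  y_4 = 0.747 - 0.1*2.988 = 0.4482
Step 5: grad_x = 2*5*0.0 = 0.0, grad_y = 2*2*0.4482 = 1.7928
  x_5 = 0.0 - 0.1*0.0 = 0.0
  y_5 = 0.4482 - 0.1*1.7928 = 0.2689
f(0.0, 0.2689) = 5*0.0^2 + 2*0.2689^2 = 0.1446


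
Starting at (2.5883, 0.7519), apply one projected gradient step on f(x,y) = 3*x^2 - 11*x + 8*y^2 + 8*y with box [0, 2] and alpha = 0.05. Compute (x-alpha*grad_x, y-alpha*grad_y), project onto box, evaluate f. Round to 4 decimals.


Step 1: Compute gradient at (2.5883, 0.7519).
grad_x = 2*3*2.5883 - 11 = 4.5298
grad_y = 2*8*0.7519 + 8 = 20.0304
Step 2: Gradient step.
x_raw = 2.5883 - 0.05*4.5298 = 2.3618
y_raw = 0.7519 - 0.05*20.0304 = -0.2496
Step 3: Project onto [0, 2].
x_proj = clip(2.3618) = 2.0
y_proj = clip(-0.2496) = 0.0
Step 4: Evaluate f.
f(2.0, 0.0) = -10.0


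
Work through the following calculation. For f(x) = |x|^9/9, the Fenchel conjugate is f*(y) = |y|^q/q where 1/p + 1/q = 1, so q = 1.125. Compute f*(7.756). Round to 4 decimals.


The conjugate exponent q satisfies 1/p + 1/q = 1.
p = 9, so q = 9/(9 - 1) = 1.125
|y|^q = 7.756^1.125 = 10.0194
f*(7.756) = 10.0194 / 1.125 = 8.9061


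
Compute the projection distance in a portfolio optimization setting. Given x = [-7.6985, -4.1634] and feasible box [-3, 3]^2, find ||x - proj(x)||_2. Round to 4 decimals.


Project each component onto [-3, 3].
clip(-7.6985) = -3.0, clip(-4.1634) = -3.0
Projection = [-3.0, -3.0]
Squared diffs: [22.0759, 1.3535]
Distance = sqrt(23.4294) = 4.8404


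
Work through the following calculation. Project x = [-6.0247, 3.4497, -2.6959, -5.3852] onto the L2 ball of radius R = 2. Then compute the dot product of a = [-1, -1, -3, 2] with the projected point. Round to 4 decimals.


Step 1: Compute ||x|| (intermediates to 6 decimals).
||x|| = sqrt((-6.0247)^2 + 3.4497^2 + (-2.6959)^2 + (-5.3852)^2) = 9.190522
Step 2: Project.
Since ||x|| > R, scale = R/||x|| = 2/9.190522 = 0.217615, proj(x) = scale * x
proj(x) = [-1.311065, 0.750706, -0.586668, -1.1719]
Step 3: Dot product.
a^T * proj(x) = -1*(-1.311065) - 1*0.750706 - 3*(-0.586668) + 2*(-1.1719) = -0.0234


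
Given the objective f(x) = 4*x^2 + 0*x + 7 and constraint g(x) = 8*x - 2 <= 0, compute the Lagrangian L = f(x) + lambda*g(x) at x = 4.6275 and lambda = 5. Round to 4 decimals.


Step 1: Evaluate f(x).
f(4.6275) = 4*4.6275^2 + 0*4.6275 + 7 = 92.655
Step 2: Evaluate g(x).
g(4.6275) = 8*4.6275 - 2 = 35.02
Step 3: Compute Lagrangian.
L = 92.655 + 5*35.02 = 267.755


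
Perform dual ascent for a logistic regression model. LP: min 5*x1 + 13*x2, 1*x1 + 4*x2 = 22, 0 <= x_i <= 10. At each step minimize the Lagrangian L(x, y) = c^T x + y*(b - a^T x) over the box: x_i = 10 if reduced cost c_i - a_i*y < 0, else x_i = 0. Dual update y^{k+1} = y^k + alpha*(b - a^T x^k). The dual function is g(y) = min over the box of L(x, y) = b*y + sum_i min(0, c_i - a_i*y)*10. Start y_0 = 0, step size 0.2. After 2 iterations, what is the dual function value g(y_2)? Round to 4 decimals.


Dual ascent for LP: min 5*x1 + 13*x2, 1*x1 + 4*x2 = 22, 0 <= x_i <= 10
Step 1: y^k = 0.0, reduced costs: (5.0, 13.0)
  x^k = (0.0, 0.0), subgradient = b - a^T x = 22.0
  y^{k+1} = 0.0 + 0.2*22.0 = 4.4
Step 2: y^k = 4.4, reduced costs: (0.6, -4.6)
  x^k = (0.0, 10.0), subgradient = b - a^T x = -18.0
  y^{k+1} = 4.4 + 0.2*-18.0 = 0.8
Dual objective at y_2 = 0.8: reduced costs (4.2, 9.8), box minimizer x = (0.0, 0.0)
g(y_2) = b*y + (c1 - a1*y)*x1 + (c2 - a2*y)*x2 = 22*0.8 + 4.2*0.0 + 9.8*0.0 = 17.6 + 0.0 + 0.0 = 17.6


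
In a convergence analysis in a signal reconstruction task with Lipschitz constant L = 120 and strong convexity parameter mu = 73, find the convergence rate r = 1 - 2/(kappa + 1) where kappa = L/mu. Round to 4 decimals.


Step 1: Compute the condition number.
kappa = L/mu = 120/73 = 1.6438
Step 2: Compute the convergence rate.
r = 1 - 2/(kappa + 1) = 1 - 2*mu/(L + mu) = (L - mu)/(L + mu) = 47/193 = 0.2435


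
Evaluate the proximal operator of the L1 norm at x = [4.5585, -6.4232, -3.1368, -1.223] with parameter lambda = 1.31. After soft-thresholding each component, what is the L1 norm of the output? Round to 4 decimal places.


Soft-thresholding with lambda = 1.31:
prox(4.5585) = sign(4.5585)*max(|4.5585| - 1.31, 0) = 3.2485
prox(-6.4232) = sign(-6.4232)*max(|-6.4232| - 1.31, 0) = -5.1132
prox(-3.1368) = sign(-3.1368)*max(|-3.1368| - 1.31, 0) = -1.8268
prox(-1.223) = sign(-1.223)*max(|-1.223| - 1.31, 0) = 0.0
prox(x) = [3.2485, -5.1132, -1.8268, 0.0]
||prox(x)||_1 = 3.2485 + 5.1132 + 1.8268 + 0.0 = 10.1885


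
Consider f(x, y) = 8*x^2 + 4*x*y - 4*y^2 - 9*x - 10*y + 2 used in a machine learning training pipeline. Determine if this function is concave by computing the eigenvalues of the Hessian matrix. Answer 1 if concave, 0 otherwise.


The Hessian of f(x,y) = 8*x^2 + 4*x*y - 4*y^2 - 9*x - 10*y + 2 is:
H = [[16, 4], [4, -8]]
Trace = 16 - 8 = 8
Determinant = 16*-8 - (4)^2 = -144
Discriminant = (8)^2 - 4*-144 = 640.0
Eigenvalues: lambda_1 = -8.6491, lambda_2 = 16.6491
The function is not concave.

0


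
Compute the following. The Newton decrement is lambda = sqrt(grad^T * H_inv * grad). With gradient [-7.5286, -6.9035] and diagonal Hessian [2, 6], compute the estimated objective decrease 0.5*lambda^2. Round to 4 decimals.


Step 1: H is diagonal, so H^(-1) * g = [-3.7643, -1.1506].
Step 2: g^T H^(-1) g = sum_i g_i^2 / H_ii
  = (-7.5286)^2/2 + (-6.9035)^2/6
  = 28.3399 + 7.9431 = 36.283
Step 3: Objective decrease = 0.5 * g^T H^(-1) g = 18.1415


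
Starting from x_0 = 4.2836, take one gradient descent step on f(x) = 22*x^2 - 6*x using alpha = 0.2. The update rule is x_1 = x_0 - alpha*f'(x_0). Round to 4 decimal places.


We compute the gradient at x_0 and apply the update.
f'(x) = 44*x - 6
f'(4.2836) = 44*4.2836 - 6 = 182.4784
x_1 = 4.2836 - 0.2*182.4784 = -32.2121


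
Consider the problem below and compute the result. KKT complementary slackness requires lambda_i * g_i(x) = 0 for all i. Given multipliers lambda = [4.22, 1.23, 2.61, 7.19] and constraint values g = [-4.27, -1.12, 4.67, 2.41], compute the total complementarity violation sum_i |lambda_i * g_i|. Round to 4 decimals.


KKT complementary slackness check:
lambda_1 * g_1 = 4.22 * -4.27 = -18.0194
lambda_2 * g_2 = 1.23 * -1.12 = -1.3776
lambda_3 * g_3 = 2.61 * 4.67 = 12.1887
lambda_4 * g_4 = 7.19 * 2.41 = 17.3279
Total violation = 18.0194 + 1.3776 + 12.1887 + 17.3279 = 48.9136


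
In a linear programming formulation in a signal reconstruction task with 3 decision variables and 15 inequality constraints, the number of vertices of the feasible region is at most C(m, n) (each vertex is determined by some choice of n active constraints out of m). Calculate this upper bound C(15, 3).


Each vertex corresponds to some choice of n active constraints out of m, so the number of vertices is at most C(m, n) = m! / (n!(m-n)!).
m = 15, n = 3
Numerator: 15 * 14 * 13
Denominator: 3! = 6
C(15, 3) = 455


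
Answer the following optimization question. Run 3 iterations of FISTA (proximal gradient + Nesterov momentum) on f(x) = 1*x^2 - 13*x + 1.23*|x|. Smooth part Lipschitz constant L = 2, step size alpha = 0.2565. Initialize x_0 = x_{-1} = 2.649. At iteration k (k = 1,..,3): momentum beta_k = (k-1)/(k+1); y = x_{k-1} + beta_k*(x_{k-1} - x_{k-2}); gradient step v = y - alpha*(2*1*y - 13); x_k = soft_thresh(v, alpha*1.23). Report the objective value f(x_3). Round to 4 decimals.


FISTA on f(x) = 1*x^2 - 13*x + 1.23*|x|
L = 2, alpha = 0.2565
Iteration 1: beta = 0.0, y = 2.649 + 0.0*(2.649 - 2.649) = 2.649
  grad(y) = -7.702, v = y - alpha*grad = 4.6246
  prox(v) = soft_thresh(4.6246, 0.3155) = 4.3091
Iteration 2: beta = 0.3333, y = 4.3091 + 0.3333*(4.3091 - 2.649) = 4.8624
  grad(y) = -3.2752, v = y - alpha*grad = 5.7025
  prox(v) = soft_thresh(5.7025, 0.3155) = 5.387
Iteration 3: beta = 0.5, y = 5.387 + 0.5*(5.387 - 4.3091) = 5.926
  grad(y) = -1.1481, v = y - alpha*grad = 6.2204
  prox(v) = soft_thresh(6.2204, 0.3155) = 5.905
f(x_3) = 1*5.905^2 - 13*5.905 + 1.23*|5.905| = -34.6328


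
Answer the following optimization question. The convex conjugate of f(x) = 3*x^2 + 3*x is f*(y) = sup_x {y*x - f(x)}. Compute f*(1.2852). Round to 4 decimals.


f*(y) = sup_x {y*x - a*x^2 - b*x} = sup_x {(y-b)*x - a*x^2}
FOC: (y - b) - 2a*x = 0 => x* = (y - b)/(2a)
x* = (1.2852 - 3)/(2*3) = -0.2858
f*(1.2852) = (y-b)^2/(4a) = (1.2852 - 3)^2/(4*3)
= 2.9405/12 = 0.245


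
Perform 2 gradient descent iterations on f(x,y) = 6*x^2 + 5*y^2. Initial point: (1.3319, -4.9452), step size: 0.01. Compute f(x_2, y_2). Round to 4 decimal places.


Gradient descent on f(x,y) = 6*x^2 + 5*y^2.
Starting point: (1.3319, -4.9452), alpha = 0.01
Step 1: grad_x = 2*6*1.3319 = 15.9828, grad_y = 2*5*-4.9452 = -49.452
  x_1 = 1.3319 - 0.01*15.9828 = 1.1721
  y_1 = -4.9452 - 0.01*-49.452 = -4.4507
Step 2: grad_x = 2*6*1.1721 = 14.0649, grad_y = 2*5*-4.4507 = -44.5068
  x_2 = 1.1721 - 0.01*14.0649 = 1.0314
  y_2 = -4.4507 - 0.01*-44.5068 = -4.0056
f(1.0314, -4.0056) = 6*1.0314^2 + 5*(-4.0056)^2 = 86.6076


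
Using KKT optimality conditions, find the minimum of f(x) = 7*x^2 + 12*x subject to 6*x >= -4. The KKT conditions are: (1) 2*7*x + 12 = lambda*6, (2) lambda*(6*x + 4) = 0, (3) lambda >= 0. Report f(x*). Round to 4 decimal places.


Step 1: Try lambda = 0 (constraint inactive).
x_unc = -12/(2*7) = -0.8571
Check: 6*-0.8571 = -5.1426 < -4 -- violated!
Step 2: Constraint must be active: 6*x = -4
x* = -4/6 = -2/3 = -0.6667 (rounded; the exact value -2/3 is used below)
lambda = (2*7*(-2/3) + 12)/6 = 0.4444
Step 3: Compute optimal value.
f(x*) = 7*(-2/3)^2 + 12*(-2/3) = -4.8889


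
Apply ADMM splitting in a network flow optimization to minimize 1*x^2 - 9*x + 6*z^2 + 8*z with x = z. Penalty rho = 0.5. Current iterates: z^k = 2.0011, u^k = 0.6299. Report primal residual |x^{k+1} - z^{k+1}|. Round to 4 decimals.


ADMM iteration with rho = 0.5, z^k = 2.0011, u^k = 0.6299
Step 1: x-update.
Minimize 1*x^2 - 9*x + (0.5/2)*(x - 2.0011 + 0.6299)^2
FOC: (2*1 + 0.5)*x = 9 + 0.5*(2.0011 - 0.6299)
x^{k+1} = 3.8742
Step 2: z-update.
Minimize 6*z^2 + 8*z + (0.5/2)*(3.8742 - z + 0.6299)^2
FOC: (2*6 + 0.5)*z = -8 + 0.5*(3.8742 + 0.6299)
z^{k+1} = -0.4598
Step 3: u-update.
u^{k+1} = 0.6299 + 3.8742 + 0.4598 = 4.964
Step 4: Primal residual = |3.8742 + 0.4598| = 4.3341


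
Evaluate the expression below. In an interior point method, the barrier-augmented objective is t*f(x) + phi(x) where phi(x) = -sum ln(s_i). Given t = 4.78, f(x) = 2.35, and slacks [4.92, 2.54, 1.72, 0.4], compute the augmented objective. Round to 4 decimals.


Step 1: Compute log-barrier.
ln values: [1.5933, 0.9322, 0.5423, -0.9163]
phi = -(1.5933 + 0.9322 + 0.5423 - 0.9163) = -2.1515
Step 2: Compute augmented objective.
t*f(x) = 4.78*2.35 = 11.233
Total = 11.233 - 2.1515 = 9.0815


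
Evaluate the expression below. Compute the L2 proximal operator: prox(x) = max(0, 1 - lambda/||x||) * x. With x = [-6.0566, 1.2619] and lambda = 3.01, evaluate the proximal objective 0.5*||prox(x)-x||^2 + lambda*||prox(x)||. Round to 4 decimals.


Step 1: Compute ||x||.
||x|| = 6.1867
Step 2: Compute scaling factor.
scale = max(0, 1 - 3.01/6.1867) = 0.5135
Step 3: prox(x) = [-3.1099, 0.6479]
||prox(x)|| = 3.1767
Step 4: Proximal objective.
0.5*||prox-x||^2 = 4.5301
lambda*||prox|| = 9.5619
Total = 14.0918


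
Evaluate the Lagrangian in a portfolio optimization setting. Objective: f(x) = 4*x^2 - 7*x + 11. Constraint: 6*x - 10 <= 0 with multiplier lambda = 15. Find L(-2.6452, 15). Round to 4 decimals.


Step 1: Evaluate f(x).
f(-2.6452) = 4*(-2.6452)^2 - 7*(-2.6452) + 11 = 57.5047
Step 2: Evaluate g(x).
g(-2.6452) = 6*-2.6452 - 10 = -25.8712
Step 3: Compute Lagrangian.
L = 57.5047 + 15*-25.8712 = -330.5633


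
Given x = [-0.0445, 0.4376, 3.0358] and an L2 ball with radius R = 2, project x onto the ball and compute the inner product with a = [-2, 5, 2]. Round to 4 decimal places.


Step 1: Compute ||x|| (intermediates to 6 decimals).
||x|| = sqrt((-0.0445)^2 + 0.4376^2 + 3.0358^2) = 3.0675
Step 2: Project.
Since ||x|| > R, scale = R/||x|| = 2/3.0675 = 0.651997, proj(x) = scale * x
proj(x) = [-0.029014, 0.285314, 1.979332]
Step 3: Dot product.
a^T * proj(x) = -2*(-0.029014) + 5*0.285314 + 2*1.979332 = 5.4433


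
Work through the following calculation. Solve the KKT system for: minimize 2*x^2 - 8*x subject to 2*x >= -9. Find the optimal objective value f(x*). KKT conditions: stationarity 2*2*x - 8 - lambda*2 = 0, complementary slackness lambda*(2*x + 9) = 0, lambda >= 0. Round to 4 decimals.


Step 1: Try lambda = 0 (constraint inactive).
Stationarity: 2*2*x - 8 = 0
x* = 8/(2*2) = 2.0
Check constraint: 2*2.0 = 4.0 >= -9 -- satisfied.
Step 2: Compute optimal value.
f(x*) = 2*2.0^2 - 8*2.0 = -8.0


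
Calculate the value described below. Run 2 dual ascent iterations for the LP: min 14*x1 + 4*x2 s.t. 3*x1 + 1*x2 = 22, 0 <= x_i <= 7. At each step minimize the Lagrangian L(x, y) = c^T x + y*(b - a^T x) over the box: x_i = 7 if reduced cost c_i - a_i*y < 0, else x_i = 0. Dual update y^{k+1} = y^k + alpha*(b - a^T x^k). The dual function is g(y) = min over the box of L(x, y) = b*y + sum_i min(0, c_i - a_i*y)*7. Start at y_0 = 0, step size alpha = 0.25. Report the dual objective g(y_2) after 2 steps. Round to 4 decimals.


Dual ascent for LP: min 14*x1 + 4*x2, 3*x1 + 1*x2 = 22, 0 <= x_i <= 7
Step 1: y^k = 0.0, reduced costs: (14.0, 4.0)
  x^k = (0.0, 0.0), subgradient = b - a^T x = 22.0
  y^{k+1} = 0.0 + 0.25*22.0 = 5.5
Step 2: y^k = 5.5, reduced costs: (-2.5, -1.5)
  x^k = (7.0, 7.0), subgradient = b - a^T x = -6.0
  y^{k+1} = 5.5 + 0.25*-6.0 = 4.0
Dual objective at y_2 = 4.0: reduced costs (2.0, 0.0), box minimizer x = (0.0, 0.0)
g(y_2) = b*y + (c1 - a1*y)*x1 + (c2 - a2*y)*x2 = 22*4.0 + 2.0*0.0 + 0.0*0.0 = 88.0 + 0.0 + 0.0 = 88.0


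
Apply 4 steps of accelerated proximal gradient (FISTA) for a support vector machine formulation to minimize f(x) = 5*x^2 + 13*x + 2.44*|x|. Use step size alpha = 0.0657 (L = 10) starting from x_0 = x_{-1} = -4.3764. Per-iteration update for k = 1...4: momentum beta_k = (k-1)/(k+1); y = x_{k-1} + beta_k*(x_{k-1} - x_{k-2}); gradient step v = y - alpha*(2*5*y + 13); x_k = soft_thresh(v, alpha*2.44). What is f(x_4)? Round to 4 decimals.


FISTA on f(x) = 5*x^2 + 13*x + 2.44*|x|
L = 10, alpha = 0.0657
Iteration 1: beta = 0.0, y = -4.3764 + 0.0*(-4.3764 + 4.3764) = -4.3764
  grad(y) = -30.764, v = y - alpha*grad = -2.3552
  prox(v) = soft_thresh(-2.3552, 0.1603) = -2.1949
Iteration 2: beta = 0.3333, y = -2.1949 + 0.3333*(-2.1949 + 4.3764) = -1.4677
  grad(y) = -1.6773, v = y - alpha*grad = -1.3575
  prox(v) = soft_thresh(-1.3575, 0.1603) = -1.1972
Iteration 3: beta = 0.5, y = -1.1972 + 0.5*(-1.1972 + 2.1949) = -0.6984
  grad(y) = 6.0161, v = y - alpha*grad = -1.0936
  prox(v) = soft_thresh(-1.0936, 0.1603) = -0.9333
Iteration 4: beta = 0.6, y = -0.9333 + 0.6*(-0.9333 + 1.1972) = -0.775
  grad(y) = 5.2499, v = y - alpha*grad = -1.1199
  prox(v) = soft_thresh(-1.1199, 0.1603) = -0.9596
f(x_4) = 5*(-0.9596)^2 + 13*(-0.9596) + 2.44*|-0.9596| = -5.5292


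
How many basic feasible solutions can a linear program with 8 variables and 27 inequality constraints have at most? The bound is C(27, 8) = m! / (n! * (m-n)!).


Each vertex corresponds to some choice of n active constraints out of m, so the number of vertices is at most C(m, n) = m! / (n!(m-n)!).
m = 27, n = 8
Numerator: 27 * 26 * 25 * 24 * 23 * 22 * 21 * 20
Denominator: 8! = 40320
C(27, 8) = 2220075


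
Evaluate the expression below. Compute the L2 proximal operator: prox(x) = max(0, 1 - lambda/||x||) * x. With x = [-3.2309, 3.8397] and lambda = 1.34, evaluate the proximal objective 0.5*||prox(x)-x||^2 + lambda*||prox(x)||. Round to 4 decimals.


Step 1: Compute ||x||.
||x|| = 5.0182
Step 2: Compute scaling factor.
scale = max(0, 1 - 1.34/5.0182) = 0.733
Step 3: prox(x) = [-2.3682, 2.8144]
||prox(x)|| = 3.6782
Step 4: Proximal objective.
0.5*||prox-x||^2 = 0.8978
lambda*||prox|| = 4.9288
Total = 5.8265


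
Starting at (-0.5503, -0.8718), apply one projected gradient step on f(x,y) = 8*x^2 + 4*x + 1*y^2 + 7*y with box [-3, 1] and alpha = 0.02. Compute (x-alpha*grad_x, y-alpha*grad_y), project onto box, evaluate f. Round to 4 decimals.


Step 1: Compute gradient at (-0.5503, -0.8718).
grad_x = 2*8*-0.5503 + 4 = -4.8048
grad_y = 2*1*-0.8718 + 7 = 5.2564
Step 2: Gradient step.
x_raw = -0.5503 - 0.02*-4.8048 = -0.4542
y_raw = -0.8718 - 0.02*5.2564 = -0.9769
Step 3: Project onto [-3, 1].
x_proj = clip(-0.4542) = -0.4542
y_proj = clip(-0.9769) = -0.9769
Step 4: Evaluate f.
f(-0.4542, -0.9769) = -6.0505
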